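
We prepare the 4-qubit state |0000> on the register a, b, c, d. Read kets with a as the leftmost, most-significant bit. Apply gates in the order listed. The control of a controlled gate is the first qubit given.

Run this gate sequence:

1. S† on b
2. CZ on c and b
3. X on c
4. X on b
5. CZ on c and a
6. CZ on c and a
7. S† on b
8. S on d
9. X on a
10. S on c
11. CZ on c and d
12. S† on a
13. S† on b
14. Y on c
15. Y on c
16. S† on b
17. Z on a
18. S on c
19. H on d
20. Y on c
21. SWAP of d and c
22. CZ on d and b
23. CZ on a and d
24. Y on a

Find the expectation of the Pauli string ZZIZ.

The expectation value of ZZIZ is -1. Key observation: gates 5-6 undo each other exactly, leaving only the rest of the circuit to track.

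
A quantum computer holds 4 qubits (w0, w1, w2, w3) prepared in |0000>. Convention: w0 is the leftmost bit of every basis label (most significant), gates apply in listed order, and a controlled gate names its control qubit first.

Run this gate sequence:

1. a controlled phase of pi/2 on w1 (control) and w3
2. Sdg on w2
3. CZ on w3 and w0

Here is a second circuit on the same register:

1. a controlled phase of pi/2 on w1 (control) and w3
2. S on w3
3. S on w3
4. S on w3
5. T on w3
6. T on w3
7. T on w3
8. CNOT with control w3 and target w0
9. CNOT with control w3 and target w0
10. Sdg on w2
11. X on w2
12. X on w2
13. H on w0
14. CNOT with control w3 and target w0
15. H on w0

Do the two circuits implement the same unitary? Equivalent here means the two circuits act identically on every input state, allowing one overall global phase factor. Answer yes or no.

No: there is an input state on which the two circuits produce genuinely different outputs (not merely differing by a phase).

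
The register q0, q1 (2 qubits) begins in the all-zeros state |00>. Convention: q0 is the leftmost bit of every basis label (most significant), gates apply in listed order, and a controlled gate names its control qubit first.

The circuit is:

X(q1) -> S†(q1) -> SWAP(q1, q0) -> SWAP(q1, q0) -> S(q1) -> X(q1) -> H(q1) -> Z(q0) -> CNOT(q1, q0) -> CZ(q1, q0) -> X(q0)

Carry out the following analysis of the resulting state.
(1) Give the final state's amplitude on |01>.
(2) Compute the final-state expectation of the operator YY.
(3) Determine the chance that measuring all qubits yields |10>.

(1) The final state's coefficient on |01> equals -sqrt(2)/2. Key observation: steps 1-6 multiply out to the identity, so the circuit reduces to the remaining gates.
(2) The observable YY averages to -1.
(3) A full measurement returns |10> with probability 1/2.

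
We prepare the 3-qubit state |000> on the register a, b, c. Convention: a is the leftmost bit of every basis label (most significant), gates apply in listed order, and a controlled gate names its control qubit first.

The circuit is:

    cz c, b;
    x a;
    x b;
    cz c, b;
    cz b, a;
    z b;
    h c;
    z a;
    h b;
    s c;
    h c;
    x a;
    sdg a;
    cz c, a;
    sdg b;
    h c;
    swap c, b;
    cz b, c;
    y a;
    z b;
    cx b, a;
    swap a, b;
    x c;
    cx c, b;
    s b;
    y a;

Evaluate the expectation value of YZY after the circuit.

The expectation value of YZY is -1.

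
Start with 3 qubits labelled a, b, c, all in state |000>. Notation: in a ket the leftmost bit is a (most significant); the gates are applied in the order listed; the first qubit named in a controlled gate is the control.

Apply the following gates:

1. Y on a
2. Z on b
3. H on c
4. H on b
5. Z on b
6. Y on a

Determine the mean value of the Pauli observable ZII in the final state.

The observable ZII averages to 1.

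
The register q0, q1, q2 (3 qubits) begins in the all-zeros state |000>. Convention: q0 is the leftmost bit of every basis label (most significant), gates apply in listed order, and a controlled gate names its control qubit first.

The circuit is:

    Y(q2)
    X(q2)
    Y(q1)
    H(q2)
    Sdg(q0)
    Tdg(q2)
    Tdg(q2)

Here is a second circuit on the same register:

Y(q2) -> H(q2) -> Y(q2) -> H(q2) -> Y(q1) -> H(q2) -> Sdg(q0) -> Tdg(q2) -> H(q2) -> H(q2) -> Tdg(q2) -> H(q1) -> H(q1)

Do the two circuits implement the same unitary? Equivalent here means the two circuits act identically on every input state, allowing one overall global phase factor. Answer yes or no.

No — the two circuits implement different unitaries, even allowing a global phase.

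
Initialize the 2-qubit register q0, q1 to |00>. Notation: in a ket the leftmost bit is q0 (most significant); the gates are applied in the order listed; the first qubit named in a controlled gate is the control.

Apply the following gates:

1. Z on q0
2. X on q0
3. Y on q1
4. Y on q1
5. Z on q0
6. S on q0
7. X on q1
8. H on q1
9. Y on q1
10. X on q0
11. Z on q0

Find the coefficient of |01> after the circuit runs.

The amplitude on |01> is sqrt(2)/2.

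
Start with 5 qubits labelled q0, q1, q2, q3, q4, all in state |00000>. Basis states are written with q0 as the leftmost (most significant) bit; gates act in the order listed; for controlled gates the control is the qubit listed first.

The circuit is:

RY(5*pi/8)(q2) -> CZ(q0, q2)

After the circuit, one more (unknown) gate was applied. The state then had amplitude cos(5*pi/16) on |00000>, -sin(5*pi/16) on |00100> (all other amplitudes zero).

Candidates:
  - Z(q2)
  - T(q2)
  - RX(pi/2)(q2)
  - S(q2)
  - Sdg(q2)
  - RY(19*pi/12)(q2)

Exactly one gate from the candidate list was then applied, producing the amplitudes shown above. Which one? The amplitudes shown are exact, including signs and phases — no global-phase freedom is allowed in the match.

It was Z(q2) that produced the state shown.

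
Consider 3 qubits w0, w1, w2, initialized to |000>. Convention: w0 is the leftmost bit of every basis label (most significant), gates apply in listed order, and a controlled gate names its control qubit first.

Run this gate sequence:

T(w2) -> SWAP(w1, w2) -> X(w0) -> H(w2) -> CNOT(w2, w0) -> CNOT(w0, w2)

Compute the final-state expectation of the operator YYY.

The expectation value of YYY is 0.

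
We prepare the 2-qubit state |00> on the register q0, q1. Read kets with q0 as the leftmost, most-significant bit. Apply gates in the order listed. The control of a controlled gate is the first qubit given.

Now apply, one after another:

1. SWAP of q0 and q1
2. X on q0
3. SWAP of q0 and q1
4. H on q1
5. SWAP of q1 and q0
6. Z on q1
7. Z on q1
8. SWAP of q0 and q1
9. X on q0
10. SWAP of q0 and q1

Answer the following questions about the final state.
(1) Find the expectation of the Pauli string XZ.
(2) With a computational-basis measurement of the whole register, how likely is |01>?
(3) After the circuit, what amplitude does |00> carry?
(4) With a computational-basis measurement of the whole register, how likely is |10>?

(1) The expectation value of XZ is 1.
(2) The probability of measuring |01> is 1/2.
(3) The amplitude on |00> is 0.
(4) A full measurement returns |10> with probability 0.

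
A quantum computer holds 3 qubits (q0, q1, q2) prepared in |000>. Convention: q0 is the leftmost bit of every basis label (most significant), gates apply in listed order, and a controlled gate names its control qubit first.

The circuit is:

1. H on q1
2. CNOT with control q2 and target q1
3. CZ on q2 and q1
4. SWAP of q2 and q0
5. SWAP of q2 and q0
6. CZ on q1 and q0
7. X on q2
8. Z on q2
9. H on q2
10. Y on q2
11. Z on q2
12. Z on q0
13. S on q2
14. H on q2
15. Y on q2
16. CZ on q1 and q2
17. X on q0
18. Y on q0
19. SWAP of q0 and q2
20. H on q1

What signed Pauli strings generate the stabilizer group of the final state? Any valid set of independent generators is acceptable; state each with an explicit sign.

The final state is stabilized by the group generated by +XYI, +ZZI, +IIZ; other independent generating sets are equally valid.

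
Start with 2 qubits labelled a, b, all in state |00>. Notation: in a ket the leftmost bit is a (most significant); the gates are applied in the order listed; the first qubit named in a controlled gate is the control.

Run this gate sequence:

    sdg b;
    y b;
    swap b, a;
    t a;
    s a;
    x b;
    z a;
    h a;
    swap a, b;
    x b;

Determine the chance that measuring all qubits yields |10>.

The probability of measuring |10> is 1/2.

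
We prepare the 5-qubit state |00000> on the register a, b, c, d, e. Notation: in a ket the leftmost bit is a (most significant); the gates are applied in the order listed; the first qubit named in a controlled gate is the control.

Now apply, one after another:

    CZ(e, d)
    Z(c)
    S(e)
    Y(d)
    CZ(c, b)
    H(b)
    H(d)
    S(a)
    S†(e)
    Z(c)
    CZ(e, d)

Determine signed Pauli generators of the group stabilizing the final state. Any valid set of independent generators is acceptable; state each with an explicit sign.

One valid set of independent stabilizer generators is +IXIII, -IIIXI, +ZIIII, +IIZII, +IIIIZ (any independent generating set of the same group is equally correct).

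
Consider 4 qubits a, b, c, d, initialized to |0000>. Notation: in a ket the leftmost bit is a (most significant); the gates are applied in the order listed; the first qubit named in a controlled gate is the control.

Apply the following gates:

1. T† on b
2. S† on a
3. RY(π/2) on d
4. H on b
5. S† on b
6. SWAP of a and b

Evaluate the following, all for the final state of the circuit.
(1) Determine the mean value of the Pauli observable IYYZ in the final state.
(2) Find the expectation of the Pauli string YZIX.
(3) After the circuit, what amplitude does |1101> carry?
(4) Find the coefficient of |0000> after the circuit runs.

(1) In the final state, IYYZ has expectation 0.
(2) In the final state, YZIX has expectation -1.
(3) |1101> carries amplitude 0 in the final state.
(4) The final state's coefficient on |0000> equals 1/2.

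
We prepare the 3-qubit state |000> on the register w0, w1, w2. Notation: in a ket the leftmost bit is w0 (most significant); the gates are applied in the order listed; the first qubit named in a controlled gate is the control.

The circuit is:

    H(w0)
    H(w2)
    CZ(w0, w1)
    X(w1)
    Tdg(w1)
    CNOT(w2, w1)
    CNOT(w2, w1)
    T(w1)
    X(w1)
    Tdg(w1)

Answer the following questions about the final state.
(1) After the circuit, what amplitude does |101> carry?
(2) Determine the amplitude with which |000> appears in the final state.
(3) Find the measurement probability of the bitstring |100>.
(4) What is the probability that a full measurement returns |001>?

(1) The amplitude on |101> is 1/2. Key observation: gates 4-9 undo each other exactly, leaving only the rest of the circuit to track.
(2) |000> carries amplitude 1/2 in the final state.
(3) A full measurement returns |100> with probability 1/4.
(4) Outcome |001> occurs with probability 1/4.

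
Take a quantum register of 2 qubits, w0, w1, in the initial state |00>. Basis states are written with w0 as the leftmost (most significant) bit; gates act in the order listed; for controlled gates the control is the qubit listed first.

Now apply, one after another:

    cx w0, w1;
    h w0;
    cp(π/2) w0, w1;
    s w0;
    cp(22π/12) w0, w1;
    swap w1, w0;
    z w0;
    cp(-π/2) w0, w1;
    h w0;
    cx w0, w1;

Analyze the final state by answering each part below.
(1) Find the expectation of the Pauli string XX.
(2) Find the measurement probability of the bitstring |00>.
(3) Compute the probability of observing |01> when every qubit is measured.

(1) The observable XX averages to 1.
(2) A full measurement returns |00> with probability 1/4.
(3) The probability of measuring |01> is 1/4.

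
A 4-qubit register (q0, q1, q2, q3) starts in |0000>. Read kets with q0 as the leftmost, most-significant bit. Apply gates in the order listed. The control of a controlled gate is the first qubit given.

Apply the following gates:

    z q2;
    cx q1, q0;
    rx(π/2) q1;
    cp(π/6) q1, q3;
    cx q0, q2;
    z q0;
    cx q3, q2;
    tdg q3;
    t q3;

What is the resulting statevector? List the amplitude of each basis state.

The final amplitudes are sqrt(2)/2 on |0000>, -sqrt(2)*I/2 on |0100>, and 0 on every other basis state.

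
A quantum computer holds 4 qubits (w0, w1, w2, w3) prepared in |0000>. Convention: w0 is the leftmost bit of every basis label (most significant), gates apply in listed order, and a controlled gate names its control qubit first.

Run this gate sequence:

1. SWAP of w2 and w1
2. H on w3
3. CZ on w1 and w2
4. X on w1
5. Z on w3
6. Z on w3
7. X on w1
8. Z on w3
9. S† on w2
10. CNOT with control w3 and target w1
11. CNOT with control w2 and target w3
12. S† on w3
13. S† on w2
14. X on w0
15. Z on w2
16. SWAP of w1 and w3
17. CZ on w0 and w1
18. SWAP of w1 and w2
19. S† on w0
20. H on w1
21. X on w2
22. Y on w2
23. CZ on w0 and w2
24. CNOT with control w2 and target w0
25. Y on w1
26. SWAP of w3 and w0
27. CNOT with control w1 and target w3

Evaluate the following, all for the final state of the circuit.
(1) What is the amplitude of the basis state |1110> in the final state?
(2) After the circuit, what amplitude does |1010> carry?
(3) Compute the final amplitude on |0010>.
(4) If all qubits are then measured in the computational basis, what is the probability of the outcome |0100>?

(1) The amplitude on |1110> is 0. Key observation: gates 4-7 undo each other exactly, leaving only the rest of the circuit to track.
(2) The amplitude on |1010> is 1/2.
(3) The final state's coefficient on |0010> equals 0.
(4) Outcome |0100> occurs with probability 1/4.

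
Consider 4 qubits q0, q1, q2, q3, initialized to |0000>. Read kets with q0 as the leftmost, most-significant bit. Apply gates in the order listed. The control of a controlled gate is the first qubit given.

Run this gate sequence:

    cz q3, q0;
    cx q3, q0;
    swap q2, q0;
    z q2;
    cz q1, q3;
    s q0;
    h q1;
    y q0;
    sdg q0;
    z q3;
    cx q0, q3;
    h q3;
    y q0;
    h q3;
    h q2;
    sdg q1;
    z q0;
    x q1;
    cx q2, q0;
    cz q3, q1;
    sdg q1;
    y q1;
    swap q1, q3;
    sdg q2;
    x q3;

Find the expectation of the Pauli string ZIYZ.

The observable ZIYZ averages to 0.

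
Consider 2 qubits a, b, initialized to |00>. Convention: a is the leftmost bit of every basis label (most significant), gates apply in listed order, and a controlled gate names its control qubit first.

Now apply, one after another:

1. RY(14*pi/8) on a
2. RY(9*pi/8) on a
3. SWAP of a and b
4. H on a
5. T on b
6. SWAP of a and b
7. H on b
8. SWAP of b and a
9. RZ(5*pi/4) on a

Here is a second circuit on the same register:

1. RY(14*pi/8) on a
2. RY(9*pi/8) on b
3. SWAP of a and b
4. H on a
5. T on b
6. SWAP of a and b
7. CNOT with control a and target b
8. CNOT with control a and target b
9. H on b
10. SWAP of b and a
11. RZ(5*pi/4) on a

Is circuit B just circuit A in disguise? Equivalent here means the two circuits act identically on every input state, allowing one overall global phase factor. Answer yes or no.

No — the two circuits implement different unitaries, even allowing a global phase.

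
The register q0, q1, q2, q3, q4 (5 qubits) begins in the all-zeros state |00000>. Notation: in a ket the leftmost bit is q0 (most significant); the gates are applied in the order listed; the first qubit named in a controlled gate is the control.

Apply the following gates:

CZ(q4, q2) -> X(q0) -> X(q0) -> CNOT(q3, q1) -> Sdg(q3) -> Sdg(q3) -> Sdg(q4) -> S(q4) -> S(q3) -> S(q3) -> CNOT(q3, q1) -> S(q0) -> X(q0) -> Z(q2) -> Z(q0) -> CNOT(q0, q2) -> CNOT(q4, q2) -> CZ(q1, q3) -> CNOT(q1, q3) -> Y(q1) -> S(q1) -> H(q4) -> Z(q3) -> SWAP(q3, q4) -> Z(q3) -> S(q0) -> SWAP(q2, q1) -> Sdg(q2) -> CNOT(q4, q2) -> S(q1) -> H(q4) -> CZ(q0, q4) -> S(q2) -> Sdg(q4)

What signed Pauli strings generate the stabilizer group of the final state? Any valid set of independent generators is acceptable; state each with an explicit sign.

One valid set of independent stabilizer generators is -IIIXI, +IIIIY, -ZIIII, -IZIII, -IIZII (any independent generating set of the same group is equally correct). Key observation: the block from step 4 through step 11 cancels to the identity and can be dropped.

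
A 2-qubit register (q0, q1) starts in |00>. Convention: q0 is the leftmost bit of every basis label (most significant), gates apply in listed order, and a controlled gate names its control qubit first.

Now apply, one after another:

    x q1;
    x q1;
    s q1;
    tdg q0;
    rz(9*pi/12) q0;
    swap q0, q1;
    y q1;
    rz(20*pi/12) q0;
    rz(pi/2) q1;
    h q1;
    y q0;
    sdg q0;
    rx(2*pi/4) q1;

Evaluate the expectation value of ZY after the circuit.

The observable ZY averages to 0.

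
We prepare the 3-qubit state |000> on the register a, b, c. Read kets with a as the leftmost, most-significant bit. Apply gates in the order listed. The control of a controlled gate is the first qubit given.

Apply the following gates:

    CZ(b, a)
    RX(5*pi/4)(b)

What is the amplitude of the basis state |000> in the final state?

The final state's coefficient on |000> equals -sqrt(2 - sqrt(2))/2.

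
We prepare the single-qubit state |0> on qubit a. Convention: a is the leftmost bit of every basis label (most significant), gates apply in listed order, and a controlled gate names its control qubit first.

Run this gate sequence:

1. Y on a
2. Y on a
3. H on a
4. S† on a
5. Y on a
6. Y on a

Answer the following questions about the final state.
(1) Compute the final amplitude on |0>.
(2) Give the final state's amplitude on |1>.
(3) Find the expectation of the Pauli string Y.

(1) The final state's coefficient on |0> equals sqrt(2)/2.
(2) The amplitude on |1> is -sqrt(2)*I/2.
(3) The observable Y averages to -1.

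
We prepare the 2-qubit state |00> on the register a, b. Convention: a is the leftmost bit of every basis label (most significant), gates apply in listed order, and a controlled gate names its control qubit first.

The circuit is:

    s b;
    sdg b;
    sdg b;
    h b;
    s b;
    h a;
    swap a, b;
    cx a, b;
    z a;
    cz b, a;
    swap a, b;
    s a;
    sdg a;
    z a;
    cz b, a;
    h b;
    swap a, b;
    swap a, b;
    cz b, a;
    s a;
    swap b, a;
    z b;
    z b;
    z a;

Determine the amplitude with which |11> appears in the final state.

The amplitude on |11> is sqrt(2)*(1 - I)/4.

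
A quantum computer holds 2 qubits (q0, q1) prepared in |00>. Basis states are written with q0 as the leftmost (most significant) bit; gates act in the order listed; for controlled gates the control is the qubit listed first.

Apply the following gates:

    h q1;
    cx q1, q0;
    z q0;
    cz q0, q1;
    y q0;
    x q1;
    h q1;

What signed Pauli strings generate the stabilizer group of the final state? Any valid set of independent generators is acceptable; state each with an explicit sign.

The final state is stabilized by the group generated by -XZ, +ZX; other independent generating sets are equally valid.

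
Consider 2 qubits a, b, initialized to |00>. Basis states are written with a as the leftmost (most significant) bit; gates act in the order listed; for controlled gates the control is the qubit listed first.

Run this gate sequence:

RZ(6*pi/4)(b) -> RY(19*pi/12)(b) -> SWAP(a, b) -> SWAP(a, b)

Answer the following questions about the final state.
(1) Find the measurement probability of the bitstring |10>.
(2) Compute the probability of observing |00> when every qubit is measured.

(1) The probability of measuring |10> is 0.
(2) A full measurement returns |00> with probability -sqrt(2)/8 + sqrt(6)/8 + 1/2.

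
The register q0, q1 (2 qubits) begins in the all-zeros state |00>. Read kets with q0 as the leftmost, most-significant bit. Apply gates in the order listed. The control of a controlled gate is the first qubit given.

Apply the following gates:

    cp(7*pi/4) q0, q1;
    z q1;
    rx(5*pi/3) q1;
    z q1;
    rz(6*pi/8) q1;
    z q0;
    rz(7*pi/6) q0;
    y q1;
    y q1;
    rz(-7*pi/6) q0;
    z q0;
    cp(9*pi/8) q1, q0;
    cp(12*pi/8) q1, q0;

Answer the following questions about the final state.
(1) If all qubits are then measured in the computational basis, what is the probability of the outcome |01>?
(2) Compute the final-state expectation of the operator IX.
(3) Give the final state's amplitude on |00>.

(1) The probability of measuring |01> is 1/4. Key observation: gates 6-11 undo each other exactly, leaving only the rest of the circuit to track.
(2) The expectation value of IX is sqrt(6)/4.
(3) The final state's coefficient on |00> equals sqrt(3)*exp(5*I*pi/8)/2.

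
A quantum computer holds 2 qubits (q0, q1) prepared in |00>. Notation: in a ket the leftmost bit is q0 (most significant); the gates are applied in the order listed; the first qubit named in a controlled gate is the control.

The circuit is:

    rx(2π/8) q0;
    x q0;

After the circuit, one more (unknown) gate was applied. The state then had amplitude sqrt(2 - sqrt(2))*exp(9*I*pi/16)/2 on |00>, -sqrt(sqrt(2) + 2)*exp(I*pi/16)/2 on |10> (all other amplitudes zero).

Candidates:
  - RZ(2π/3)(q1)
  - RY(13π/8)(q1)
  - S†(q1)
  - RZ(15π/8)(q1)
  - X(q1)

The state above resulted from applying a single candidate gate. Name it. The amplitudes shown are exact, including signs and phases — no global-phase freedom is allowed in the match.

It was RZ(15π/8)(q1) that produced the state shown.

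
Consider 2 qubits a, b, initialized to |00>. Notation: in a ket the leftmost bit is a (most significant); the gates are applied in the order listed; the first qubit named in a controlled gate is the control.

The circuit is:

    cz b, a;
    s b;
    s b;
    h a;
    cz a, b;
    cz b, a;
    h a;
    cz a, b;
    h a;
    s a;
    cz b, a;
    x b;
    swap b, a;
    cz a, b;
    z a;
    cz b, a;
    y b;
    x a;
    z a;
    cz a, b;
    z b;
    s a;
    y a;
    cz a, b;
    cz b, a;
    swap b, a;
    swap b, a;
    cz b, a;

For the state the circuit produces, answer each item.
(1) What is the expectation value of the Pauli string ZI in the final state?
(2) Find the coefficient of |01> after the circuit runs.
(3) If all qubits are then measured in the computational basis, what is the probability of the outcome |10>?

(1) The expectation value of ZI is -1. Key observation: gates 25-28 undo each other exactly, leaving only the rest of the circuit to track.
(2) |01> carries amplitude 0 in the final state.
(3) A full measurement returns |10> with probability 1/2.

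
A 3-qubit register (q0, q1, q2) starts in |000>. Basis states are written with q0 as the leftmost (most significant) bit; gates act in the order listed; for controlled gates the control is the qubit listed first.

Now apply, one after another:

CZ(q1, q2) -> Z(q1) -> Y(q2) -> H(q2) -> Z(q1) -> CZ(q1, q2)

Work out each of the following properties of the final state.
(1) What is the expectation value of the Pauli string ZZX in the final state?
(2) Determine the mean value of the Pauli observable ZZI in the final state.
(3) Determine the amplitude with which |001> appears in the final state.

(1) The observable ZZX averages to -1.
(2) The expectation value of ZZI is 1.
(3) The amplitude on |001> is -sqrt(2)*I/2.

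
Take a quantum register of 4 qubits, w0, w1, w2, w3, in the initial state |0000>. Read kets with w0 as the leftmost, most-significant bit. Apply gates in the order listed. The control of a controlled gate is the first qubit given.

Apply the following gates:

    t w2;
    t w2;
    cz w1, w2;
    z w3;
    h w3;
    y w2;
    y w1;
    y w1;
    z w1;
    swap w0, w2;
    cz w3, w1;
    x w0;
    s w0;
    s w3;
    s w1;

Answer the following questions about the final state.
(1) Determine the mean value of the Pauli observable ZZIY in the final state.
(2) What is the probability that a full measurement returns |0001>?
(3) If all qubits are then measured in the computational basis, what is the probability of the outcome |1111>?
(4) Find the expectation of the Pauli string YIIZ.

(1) The expectation value of ZZIY is 1.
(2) Outcome |0001> occurs with probability 1/2.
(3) Outcome |1111> occurs with probability 0.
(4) The observable YIIZ averages to 0.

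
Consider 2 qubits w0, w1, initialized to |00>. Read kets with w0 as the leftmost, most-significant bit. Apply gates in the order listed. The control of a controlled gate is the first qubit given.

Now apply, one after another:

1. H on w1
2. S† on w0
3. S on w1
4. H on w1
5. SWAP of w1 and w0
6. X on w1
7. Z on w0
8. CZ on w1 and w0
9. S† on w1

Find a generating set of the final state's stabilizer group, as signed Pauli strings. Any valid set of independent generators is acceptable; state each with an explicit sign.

One valid set of independent stabilizer generators is -YI, -IZ (any independent generating set of the same group is equally correct).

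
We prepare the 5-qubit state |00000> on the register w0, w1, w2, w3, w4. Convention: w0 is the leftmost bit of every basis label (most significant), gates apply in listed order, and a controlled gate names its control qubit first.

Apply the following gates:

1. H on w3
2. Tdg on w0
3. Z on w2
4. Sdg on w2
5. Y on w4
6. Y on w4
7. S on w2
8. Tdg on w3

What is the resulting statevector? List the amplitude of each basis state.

The resulting statevector has amplitude sqrt(2)/2 on |00000>, -sqrt(2)*exp(3*I*pi/4)/2 on |00010>, and 0 on every other basis state. Key observation: the block from step 4 through step 7 cancels to the identity and can be dropped.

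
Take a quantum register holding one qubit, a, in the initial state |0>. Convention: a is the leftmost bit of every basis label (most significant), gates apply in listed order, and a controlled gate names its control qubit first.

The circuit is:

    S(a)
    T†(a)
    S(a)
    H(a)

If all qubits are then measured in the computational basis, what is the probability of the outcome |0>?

The probability of measuring |0> is 1/2.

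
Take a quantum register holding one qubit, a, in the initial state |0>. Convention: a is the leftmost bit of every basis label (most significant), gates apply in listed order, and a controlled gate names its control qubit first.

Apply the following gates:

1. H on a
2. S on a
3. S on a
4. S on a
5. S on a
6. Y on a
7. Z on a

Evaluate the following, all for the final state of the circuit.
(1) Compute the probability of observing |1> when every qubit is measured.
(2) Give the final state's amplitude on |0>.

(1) A full measurement returns |1> with probability 1/2. Key observation: steps 2-5 multiply out to the identity, so the circuit reduces to the remaining gates.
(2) The amplitude on |0> is -sqrt(2)*I/2.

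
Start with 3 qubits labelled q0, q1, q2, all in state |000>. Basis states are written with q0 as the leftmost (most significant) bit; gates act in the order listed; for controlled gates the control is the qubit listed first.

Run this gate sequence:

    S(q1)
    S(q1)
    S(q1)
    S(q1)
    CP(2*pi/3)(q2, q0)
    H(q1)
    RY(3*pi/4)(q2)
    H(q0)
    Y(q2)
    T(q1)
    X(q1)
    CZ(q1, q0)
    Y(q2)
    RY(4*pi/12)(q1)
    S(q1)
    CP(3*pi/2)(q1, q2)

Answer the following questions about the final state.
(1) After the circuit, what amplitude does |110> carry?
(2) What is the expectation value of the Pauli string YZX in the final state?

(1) The final state's coefficient on |110> equals sqrt(2 - sqrt(2))*(-sqrt(3)*I + exp(3*I*pi/4))/8. Key observation: the block from step 1 through step 4 cancels to the identity and can be dropped.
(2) The expectation value of YZX is -sqrt(3)/8.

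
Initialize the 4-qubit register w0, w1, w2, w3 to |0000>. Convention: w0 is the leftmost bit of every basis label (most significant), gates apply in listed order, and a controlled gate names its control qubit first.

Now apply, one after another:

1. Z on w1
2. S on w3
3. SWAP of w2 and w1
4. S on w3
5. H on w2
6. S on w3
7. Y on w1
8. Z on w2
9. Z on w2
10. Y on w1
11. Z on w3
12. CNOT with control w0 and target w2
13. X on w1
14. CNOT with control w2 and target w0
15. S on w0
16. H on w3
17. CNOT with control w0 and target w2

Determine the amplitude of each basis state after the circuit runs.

The resulting statevector has amplitude 1/2 on |0100>, 1/2 on |0101>, I/2 on |1100>, I/2 on |1101>, and 0 on every other basis state. Key observation: gates 7-10 undo each other exactly, leaving only the rest of the circuit to track.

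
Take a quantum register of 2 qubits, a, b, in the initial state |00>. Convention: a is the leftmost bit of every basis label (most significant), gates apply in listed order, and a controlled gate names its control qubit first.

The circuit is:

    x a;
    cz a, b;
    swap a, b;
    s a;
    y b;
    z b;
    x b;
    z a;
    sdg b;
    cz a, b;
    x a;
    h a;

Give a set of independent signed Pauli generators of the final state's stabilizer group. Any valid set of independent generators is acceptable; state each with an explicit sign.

The final state is stabilized by the group generated by -XI, -IZ; other independent generating sets are equally valid.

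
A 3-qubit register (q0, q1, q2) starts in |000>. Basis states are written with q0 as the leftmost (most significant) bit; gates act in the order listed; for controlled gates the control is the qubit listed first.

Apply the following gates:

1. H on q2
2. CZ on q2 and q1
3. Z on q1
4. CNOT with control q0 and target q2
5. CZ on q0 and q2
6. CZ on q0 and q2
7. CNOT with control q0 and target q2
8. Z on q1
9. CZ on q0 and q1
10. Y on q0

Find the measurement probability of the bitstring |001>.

Outcome |001> occurs with probability 0.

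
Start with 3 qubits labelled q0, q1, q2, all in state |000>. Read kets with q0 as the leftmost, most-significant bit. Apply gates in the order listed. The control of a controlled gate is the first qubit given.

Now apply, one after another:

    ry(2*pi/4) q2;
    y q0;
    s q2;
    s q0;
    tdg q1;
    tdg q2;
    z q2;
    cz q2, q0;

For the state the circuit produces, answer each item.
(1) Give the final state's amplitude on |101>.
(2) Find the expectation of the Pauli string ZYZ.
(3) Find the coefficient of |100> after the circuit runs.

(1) The final state's coefficient on |101> equals -sqrt(2)*exp(I*pi/4)/2.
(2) The observable ZYZ averages to 0.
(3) The final state's coefficient on |100> equals -sqrt(2)/2.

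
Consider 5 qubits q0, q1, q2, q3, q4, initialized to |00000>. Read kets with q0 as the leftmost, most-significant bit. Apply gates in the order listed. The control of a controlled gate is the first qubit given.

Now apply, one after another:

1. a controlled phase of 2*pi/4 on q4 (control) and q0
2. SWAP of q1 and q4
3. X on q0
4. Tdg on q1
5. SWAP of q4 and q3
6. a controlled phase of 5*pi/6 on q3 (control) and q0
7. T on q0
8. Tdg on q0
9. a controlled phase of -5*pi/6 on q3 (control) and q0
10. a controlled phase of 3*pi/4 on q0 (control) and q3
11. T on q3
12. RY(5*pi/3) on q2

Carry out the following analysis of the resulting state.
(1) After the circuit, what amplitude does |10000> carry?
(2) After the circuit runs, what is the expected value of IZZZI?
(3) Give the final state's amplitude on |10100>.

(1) The final state's coefficient on |10000> equals -sqrt(3)/2. Key observation: the block from step 6 through step 9 cancels to the identity and can be dropped.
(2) In the final state, IZZZI has expectation 1/2.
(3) The final state's coefficient on |10100> equals 1/2.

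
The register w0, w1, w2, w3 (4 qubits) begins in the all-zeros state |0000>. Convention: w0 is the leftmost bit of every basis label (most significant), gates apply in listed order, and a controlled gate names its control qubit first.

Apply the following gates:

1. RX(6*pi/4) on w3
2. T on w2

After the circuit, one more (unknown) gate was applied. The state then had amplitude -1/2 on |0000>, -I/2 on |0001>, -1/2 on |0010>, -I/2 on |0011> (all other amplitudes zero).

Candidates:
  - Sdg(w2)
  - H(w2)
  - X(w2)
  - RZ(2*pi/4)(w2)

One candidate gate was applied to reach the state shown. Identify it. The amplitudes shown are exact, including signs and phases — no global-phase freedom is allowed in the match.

The applied gate was H(w2).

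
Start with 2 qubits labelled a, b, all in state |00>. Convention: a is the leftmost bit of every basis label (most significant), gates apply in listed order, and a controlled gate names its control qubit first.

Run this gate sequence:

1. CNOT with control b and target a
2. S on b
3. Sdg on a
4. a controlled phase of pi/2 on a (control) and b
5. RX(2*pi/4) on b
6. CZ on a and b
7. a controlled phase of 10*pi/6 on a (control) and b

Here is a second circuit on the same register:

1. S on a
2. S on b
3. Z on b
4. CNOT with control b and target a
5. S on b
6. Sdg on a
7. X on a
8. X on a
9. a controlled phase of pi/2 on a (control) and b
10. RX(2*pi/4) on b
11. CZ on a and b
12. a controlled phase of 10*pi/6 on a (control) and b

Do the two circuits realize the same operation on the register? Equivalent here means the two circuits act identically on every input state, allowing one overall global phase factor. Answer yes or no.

No: there is an input state on which the two circuits produce genuinely different outputs (not merely differing by a phase).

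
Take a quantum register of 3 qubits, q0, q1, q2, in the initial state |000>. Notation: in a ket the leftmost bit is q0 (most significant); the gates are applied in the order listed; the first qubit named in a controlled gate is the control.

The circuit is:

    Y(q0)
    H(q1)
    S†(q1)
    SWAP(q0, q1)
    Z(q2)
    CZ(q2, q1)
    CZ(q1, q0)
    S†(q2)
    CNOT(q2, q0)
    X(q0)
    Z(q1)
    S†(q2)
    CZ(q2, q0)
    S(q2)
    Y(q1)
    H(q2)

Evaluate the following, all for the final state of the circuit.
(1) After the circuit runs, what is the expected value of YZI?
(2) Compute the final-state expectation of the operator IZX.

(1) The observable YZI averages to -1.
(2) The expectation value of IZX is 1.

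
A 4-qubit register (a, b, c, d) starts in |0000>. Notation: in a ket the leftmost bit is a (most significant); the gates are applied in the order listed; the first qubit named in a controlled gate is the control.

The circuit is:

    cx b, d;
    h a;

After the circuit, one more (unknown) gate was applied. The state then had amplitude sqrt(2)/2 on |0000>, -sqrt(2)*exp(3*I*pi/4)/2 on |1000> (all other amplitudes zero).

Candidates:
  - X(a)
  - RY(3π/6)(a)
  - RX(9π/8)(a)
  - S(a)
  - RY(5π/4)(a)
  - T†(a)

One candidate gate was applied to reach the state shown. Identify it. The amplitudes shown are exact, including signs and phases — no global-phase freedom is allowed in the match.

It was T†(a) that produced the state shown.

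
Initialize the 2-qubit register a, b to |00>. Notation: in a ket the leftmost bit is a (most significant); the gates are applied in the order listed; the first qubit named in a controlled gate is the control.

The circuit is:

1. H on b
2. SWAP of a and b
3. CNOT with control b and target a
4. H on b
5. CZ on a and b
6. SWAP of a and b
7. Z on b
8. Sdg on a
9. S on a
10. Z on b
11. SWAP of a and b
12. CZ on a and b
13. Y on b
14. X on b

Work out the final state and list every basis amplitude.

The final amplitudes are I/2 on |00>, -I/2 on |01>, I/2 on |10>, -I/2 on |11>. Key observation: steps 5-12 multiply out to the identity, so the circuit reduces to the remaining gates.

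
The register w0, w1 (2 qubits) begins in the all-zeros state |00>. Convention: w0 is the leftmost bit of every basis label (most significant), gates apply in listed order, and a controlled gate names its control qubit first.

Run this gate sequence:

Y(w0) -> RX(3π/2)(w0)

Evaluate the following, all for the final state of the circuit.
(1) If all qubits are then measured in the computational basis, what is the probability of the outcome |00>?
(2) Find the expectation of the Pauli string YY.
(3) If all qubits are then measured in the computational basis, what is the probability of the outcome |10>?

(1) Outcome |00> occurs with probability 1/2.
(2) In the final state, YY has expectation 0.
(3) A full measurement returns |10> with probability 1/2.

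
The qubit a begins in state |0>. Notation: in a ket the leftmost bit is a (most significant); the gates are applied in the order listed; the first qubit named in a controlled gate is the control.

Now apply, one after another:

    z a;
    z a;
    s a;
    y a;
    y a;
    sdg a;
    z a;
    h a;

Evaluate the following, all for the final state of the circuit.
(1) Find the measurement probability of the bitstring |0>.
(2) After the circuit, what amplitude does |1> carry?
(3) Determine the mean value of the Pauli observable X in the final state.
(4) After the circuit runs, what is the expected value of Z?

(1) A full measurement returns |0> with probability 1/2. Key observation: gates 3-6 undo each other exactly, leaving only the rest of the circuit to track.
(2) |1> carries amplitude sqrt(2)/2 in the final state.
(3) In the final state, X has expectation 1.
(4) The expectation value of Z is 0.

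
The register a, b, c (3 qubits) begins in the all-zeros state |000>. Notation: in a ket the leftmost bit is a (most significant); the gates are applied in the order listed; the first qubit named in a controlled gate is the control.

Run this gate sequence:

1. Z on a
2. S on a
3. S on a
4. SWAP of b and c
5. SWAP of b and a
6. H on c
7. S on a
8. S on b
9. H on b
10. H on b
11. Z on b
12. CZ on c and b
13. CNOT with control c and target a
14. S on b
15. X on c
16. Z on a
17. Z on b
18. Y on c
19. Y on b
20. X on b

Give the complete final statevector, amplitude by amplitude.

After the circuit, the state carries amplitude sqrt(2)/2 on |000>, sqrt(2)/2 on |101>, and 0 on every other basis state.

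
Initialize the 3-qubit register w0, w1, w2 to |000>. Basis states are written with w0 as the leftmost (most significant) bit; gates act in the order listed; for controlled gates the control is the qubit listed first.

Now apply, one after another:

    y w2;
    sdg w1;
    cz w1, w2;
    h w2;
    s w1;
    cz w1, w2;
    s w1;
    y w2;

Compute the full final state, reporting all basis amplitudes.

After the circuit, the state carries amplitude -sqrt(2)/2 on |000>, -sqrt(2)/2 on |001>, and 0 on every other basis state.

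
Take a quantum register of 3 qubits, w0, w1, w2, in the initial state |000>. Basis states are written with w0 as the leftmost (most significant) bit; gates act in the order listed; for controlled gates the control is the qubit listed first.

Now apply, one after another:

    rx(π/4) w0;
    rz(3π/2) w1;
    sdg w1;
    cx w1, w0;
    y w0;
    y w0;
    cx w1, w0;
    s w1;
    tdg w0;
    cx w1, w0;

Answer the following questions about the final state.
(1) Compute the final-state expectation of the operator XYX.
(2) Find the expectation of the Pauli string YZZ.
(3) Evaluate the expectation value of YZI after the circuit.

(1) The observable XYX averages to 0. Key observation: steps 3-8 multiply out to the identity, so the circuit reduces to the remaining gates.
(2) The expectation value of YZZ is -1/2.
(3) The observable YZI averages to -1/2.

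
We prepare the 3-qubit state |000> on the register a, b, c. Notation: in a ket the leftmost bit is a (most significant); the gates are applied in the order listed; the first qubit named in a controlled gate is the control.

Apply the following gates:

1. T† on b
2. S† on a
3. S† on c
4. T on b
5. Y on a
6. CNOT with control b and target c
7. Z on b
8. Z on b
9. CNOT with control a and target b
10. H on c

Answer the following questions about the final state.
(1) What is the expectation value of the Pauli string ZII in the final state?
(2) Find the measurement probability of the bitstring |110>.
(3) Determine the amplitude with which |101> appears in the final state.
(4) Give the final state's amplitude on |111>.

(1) The expectation value of ZII is -1.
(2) The probability of measuring |110> is 1/2.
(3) The final state's coefficient on |101> equals 0.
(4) |111> carries amplitude sqrt(2)*I/2 in the final state.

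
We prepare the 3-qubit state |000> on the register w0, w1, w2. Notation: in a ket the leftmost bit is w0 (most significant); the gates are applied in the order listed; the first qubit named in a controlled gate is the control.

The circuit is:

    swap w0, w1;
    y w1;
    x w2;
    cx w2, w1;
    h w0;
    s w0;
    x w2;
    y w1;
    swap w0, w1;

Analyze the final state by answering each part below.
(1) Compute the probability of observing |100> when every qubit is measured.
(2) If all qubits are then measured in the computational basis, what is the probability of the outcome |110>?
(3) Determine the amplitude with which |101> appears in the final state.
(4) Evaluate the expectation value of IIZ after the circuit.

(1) A full measurement returns |100> with probability 1/2.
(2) The probability of measuring |110> is 1/2.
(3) The amplitude on |101> is 0.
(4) The expectation value of IIZ is 1.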